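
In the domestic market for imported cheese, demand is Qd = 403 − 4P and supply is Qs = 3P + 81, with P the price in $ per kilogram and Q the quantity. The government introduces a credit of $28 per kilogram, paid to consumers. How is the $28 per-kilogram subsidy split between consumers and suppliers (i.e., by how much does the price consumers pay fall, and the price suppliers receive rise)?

Consumers gain $12 per kilogram; suppliers gain $16 per kilogram.

Without the subsidy, 403 − 4P = 3P + 81 gives 7P = 322, so P* = $46 and Q* = 219.
With a per-unit subsidy paid to consumers, each effectively pays P − 28, so demand becomes Qd = 403 − 4(P − 28).
New equilibrium: consumers pay $34, suppliers receive $62, Q = 267. (Wedge: Pb − Ps = −28.)
Gain to consumers: $12; to suppliers: $16. (They sum to $28.)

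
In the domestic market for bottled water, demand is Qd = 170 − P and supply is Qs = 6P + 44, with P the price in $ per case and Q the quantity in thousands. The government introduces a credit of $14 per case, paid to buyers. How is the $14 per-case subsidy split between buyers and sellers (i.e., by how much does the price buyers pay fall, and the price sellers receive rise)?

Buyers gain $12 per case; sellers gain $2 per case.

Without the subsidy, 170 − P = 6P + 44 gives 7P = 126, so P* = $18 and Q* = 152.
With a per-unit subsidy paid to buyers, each effectively pays P − 14, so demand becomes Qd = 170 − (P − 14).
New equilibrium: buyers pay $6, sellers receive $20, Q = 164. (Wedge: Pb − Ps = −14.)
Gain to buyers: $12; to sellers: $2. (They sum to $14.)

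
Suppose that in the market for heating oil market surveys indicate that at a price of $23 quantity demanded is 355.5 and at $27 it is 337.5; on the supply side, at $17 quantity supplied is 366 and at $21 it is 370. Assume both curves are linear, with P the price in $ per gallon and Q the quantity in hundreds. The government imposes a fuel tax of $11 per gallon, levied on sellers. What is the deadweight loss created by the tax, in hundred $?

Demand slope: (337.5 − 355.5)/(27 − 23) = -4.5, so Qd = 459 − 4.5P.
Supply slope: (370 − 366)/(21 − 17) = 1, so Qs = P + 349.
Without the tax, 459 − 4.5P = P + 349 gives 5.5P = 110, so P* = $20 and Q* = 369.
With the tax collected from sellers, supply shifts: Qs = (P − 11) + 349.
Solving gives Q = 360 with buyers paying $22 and sellers receiving $11 (the $11 wedge).
Quantity falls by |ΔQ| = |369 − 360| = 9.
DWL = ½ · t · |ΔQ| = ½ · 11 · 9 = $49.5.

Deadweight loss = $49.5 hundred.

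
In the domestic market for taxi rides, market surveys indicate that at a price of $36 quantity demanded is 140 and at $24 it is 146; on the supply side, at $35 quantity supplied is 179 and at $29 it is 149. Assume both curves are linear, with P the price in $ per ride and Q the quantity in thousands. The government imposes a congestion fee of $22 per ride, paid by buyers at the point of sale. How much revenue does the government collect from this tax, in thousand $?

Demand slope: (146 − 140)/(24 − 36) = -0.5, so Qd = 158 − 0.5P.
Supply slope: (149 − 179)/(29 − 35) = 5, so Qs = 5P + 4.
Before the tax: set 158 − 0.5P = 5P + 4 → P* = $28, Q* = 144.
With the tax collected from buyers, demand (in seller-price terms) shifts: Qd = 158 − 0.5(P + 22).
Solving gives Q = 134 with buyers paying $48 and suppliers receiving $26 (the $22 wedge).
Revenue = t · Q = 22 · 134 = $2948.

Tax revenue = $2948 thousand.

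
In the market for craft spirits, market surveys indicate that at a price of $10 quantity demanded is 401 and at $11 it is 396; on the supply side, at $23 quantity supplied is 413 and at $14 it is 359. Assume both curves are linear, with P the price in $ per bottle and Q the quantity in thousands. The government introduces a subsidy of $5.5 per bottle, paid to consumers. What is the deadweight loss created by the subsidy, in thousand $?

Deadweight loss = $41.25 thousand.

Demand slope: (396 − 401)/(11 − 10) = -5, so Qd = 451 − 5P.
Supply slope: (359 − 413)/(14 − 23) = 6, so Qs = 6P + 275.
Without the subsidy, 451 − 5P = 6P + 275 gives 11P = 176, so P* = $16 and Q* = 371.
With a per-unit subsidy paid to consumers, each effectively pays P − 5.5, so demand becomes Qd = 451 − 5(P − 5.5).
New equilibrium: consumers pay $13, sellers receive $18.5, Q = 386. (Wedge: Pb − Ps = −5.5.)
Quantity rises by |ΔQ| = |371 − 386| = 15.
DWL = ½ · t · |ΔQ| = ½ · 5.5 · 15 = $41.25.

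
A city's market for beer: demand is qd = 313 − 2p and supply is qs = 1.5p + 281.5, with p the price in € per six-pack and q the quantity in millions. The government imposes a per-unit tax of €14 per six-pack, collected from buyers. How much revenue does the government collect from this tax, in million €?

Before the tax: set 313 − 2p = 1.5p + 281.5 → p* = €9, q* = 295.
With the tax collected from buyers, demand (in seller-price terms) shifts: qd = 313 − 2(p + 14).
Solving gives q = 283 with buyers paying €15 and suppliers receiving €1 (the €14 wedge).
Revenue = t · Q = 14 · 283 = €3962.

Tax revenue = €3962 million.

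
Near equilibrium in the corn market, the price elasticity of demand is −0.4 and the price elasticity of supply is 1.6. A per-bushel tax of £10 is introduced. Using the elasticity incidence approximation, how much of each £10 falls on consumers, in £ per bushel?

Consumers bear ≈ £8 per bushel.

Incidence ratio: consumers' share ≈ εs / (εs + |εd|) = 1.6 / (1.6 + 0.4) = 0.8.
So consumers bear ≈ 0.8 × £10 = £8; suppliers bear £2.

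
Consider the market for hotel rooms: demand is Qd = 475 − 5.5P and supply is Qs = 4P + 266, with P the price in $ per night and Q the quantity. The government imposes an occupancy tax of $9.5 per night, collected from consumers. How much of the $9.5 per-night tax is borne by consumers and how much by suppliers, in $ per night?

Consumers bear $4 per night; suppliers bear $5.5 per night.

Before the tax: set 475 − 5.5P = 4P + 266 → P* = $22, Q* = 354.
With the tax collected from consumers, demand (in seller-price terms) shifts: Qd = 475 − 5.5(P + 9.5).
New equilibrium: consumers pay $26, suppliers receive $16.5, Q = 332. (Wedge: Pb − Ps = 9.5.)
Burden on consumers: $4; on suppliers: $5.5. (They sum to $9.5.)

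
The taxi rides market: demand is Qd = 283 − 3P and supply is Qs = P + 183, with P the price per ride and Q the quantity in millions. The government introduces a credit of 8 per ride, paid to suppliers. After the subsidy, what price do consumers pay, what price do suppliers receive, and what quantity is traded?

Consumers pay 23; suppliers receive 31; quantity = 214.

Without the subsidy, 283 − 3P = P + 183 gives 4P = 100, so P* = 25 and Q* = 208.
With a per-unit subsidy paid to suppliers, each receives P + 8 per unit sold, so supply becomes Qs = (P + 8) + 183.
Solving gives Q = 214 with consumers paying 23 and suppliers receiving 31 (the 8 wedge).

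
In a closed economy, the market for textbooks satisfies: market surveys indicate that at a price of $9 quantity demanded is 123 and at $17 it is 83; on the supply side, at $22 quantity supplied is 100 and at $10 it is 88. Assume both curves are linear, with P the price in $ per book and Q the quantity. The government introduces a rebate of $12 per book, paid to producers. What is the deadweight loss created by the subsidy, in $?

Deadweight loss = $60.

Demand slope: (83 − 123)/(17 − 9) = -5, so Qd = 168 − 5P.
Supply slope: (88 − 100)/(10 − 22) = 1, so Qs = P + 78.
Without the subsidy, 168 − 5P = P + 78 gives 6P = 90, so P* = $15 and Q* = 93.
With a per-unit subsidy paid to producers, each receives P + 12 per unit sold, so supply becomes Qs = (P + 12) + 78.
Solving gives Q = 103 with buyers paying $13 and producers receiving $25 (the $12 wedge).
Quantity rises by |ΔQ| = |93 − 103| = 10.
DWL = ½ · t · |ΔQ| = ½ · 12 · 10 = $60.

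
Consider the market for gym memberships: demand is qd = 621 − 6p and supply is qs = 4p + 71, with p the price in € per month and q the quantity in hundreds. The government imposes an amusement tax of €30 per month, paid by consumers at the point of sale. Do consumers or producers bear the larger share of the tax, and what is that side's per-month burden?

Before the tax: set 621 − 6p = 4p + 71 → p* = €55, q* = 291.
With the tax collected from consumers, demand (in seller-price terms) shifts: qd = 621 − 6(p + 30).
Solving gives q = 219 with consumers paying €67 and producers receiving €37 (the €30 wedge).
Per-month burden: consumers €12, producers €18.
Producers take the larger share because supply is less price-elastic here (demand slope 6 vs supply slope 4).
The less price-elastic side of the market bears the larger share of a per-unit tax.

Producers bear the larger share: €18 per month.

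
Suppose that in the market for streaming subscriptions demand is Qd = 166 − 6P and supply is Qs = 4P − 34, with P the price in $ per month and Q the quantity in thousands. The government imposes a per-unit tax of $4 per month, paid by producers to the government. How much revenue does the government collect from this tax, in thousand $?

Tax revenue = $145.6 thousand.

Before the tax: set 166 − 6P = 4P − 34 → P* = $20, Q* = 46.
With the tax collected from producers, supply shifts: Qs = 4(P − 4) − 34.
Solving gives Q = 36.4 with buyers paying $21.6 and producers receiving $17.6 (the $4 wedge).
Revenue = t · Q = 4 · 36.4 = $145.6.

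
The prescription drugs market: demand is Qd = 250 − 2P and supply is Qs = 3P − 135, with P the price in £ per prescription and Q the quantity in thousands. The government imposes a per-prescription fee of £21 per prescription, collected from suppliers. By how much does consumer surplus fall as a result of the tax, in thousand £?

Without the tax, 250 − 2P = 3P − 135 gives 5P = 385, so P* = £77 and Q* = 96.
With the tax collected from suppliers, supply shifts: Qs = 3(P − 21) − 135.
New equilibrium: consumers pay £89.6, suppliers receive £68.6, Q = 70.8. (Wedge: Pb − Ps = 21.)
ΔCS is the trapezoid between Q = 70.8 and Q = 96 of height £12.6: ½ · (96 + 70.8) · 12.6 = £1050.84.

Consumer surplus falls by £1050.84 thousand.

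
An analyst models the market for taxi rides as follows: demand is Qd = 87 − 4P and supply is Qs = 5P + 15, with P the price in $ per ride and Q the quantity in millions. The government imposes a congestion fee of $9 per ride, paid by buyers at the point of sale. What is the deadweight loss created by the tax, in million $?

Deadweight loss = $90 million.

Before the tax: set 87 − 4P = 5P + 15 → P* = $8, Q* = 55.
With the tax collected from buyers, demand (in seller-price terms) shifts: Qd = 87 − 4(P + 9).
New equilibrium: buyers pay $13, producers receive $4, Q = 35. (Wedge: Pb − Ps = 9.)
Quantity falls by |ΔQ| = |55 − 35| = 20.
DWL = ½ · t · |ΔQ| = ½ · 9 · 20 = $90.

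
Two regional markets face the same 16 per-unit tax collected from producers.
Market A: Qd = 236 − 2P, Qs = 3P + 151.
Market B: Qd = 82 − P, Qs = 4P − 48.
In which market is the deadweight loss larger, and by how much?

Market A, by 51.2.

Market A: pre-tax P* = 17, Q* = 202; post-tax Q = 182.8; deadweight loss = 153.6.
Market B: pre-tax P* = 26, Q* = 56; post-tax Q = 43.2; deadweight loss = 102.4.
Difference: 153.6 vs 102.4 → market A is larger by 51.2.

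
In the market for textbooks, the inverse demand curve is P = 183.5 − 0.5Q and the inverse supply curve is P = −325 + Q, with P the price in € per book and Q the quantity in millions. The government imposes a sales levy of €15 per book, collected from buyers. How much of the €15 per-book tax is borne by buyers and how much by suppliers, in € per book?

Rewrite in direct form: Qd = 367 − 2P and Qs = P + 325.
Without the tax, 367 − 2P = P + 325 gives 3P = 42, so P* = €14 and Q* = 339.
With the tax collected from buyers, demand (in seller-price terms) shifts: Qd = 367 − 2(P + 15).
New equilibrium: buyers pay €19, suppliers receive €4, Q = 329. (Wedge: Pb − Ps = 15.)
Burden on buyers: €5; on suppliers: €10. (They sum to €15.)
The less price-elastic side of the market bears the larger share of a per-unit tax.

Buyers bear €5 per book; suppliers bear €10 per book.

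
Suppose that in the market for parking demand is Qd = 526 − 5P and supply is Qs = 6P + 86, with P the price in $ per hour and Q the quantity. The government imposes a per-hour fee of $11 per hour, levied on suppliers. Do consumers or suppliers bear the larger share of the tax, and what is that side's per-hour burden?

Consumers bear the larger share: $6 per hour.

Before the tax: set 526 − 5P = 6P + 86 → P* = $40, Q* = 326.
With the tax collected from suppliers, supply shifts: Qs = 6(P − 11) + 86.
Solving gives Q = 296 with consumers paying $46 and suppliers receiving $35 (the $11 wedge).
Per-hour burden: consumers $6, suppliers $5.
Consumers take the larger share because demand is less price-elastic here (demand slope 5 vs supply slope 6).
The less price-elastic side of the market bears the larger share of a per-unit tax.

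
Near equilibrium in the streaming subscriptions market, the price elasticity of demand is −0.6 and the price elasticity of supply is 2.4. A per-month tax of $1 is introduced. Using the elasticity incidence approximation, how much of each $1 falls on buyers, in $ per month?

Buyers bear ≈ $0.8 per month.

Incidence ratio: buyers' share ≈ εs / (εs + |εd|) = 2.4 / (2.4 + 0.6) = 0.8.
So buyers bear ≈ 0.8 × $1 = $0.8; sellers bear $0.2.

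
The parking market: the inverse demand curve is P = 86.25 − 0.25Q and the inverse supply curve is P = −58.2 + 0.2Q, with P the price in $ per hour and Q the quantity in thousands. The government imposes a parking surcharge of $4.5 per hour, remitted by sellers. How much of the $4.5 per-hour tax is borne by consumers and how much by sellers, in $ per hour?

Inverting to Q(P) form: Qd = 345 − 4P; Qs = 5P + 291.
Without the tax, 345 − 4P = 5P + 291 gives 9P = 54, so P* = $6 and Q* = 321.
With the tax collected from sellers, supply shifts: Qs = 5(P − 4.5) + 291.
New equilibrium: consumers pay $8.5, sellers receive $4, Q = 311. (Wedge: Pb − Ps = 4.5.)
Burden on consumers: $2.5; on sellers: $2. (They sum to $4.5.)

Consumers bear $2.5 per hour; sellers bear $2 per hour.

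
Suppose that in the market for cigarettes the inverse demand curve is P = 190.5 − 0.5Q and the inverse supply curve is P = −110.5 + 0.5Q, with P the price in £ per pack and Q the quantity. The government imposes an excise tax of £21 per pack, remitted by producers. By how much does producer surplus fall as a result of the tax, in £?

Rewrite in direct form: Qd = 381 − 2P and Qs = 2P + 221.
Without the tax, 381 − 2P = 2P + 221 gives 4P = 160, so P* = £40 and Q* = 301.
With the tax collected from producers, supply shifts: Qs = 2(P − 21) + 221.
Solving gives Q = 280 with consumers paying £50.5 and producers receiving £29.5 (the £21 wedge).
ΔPS is the trapezoid between Q = 280 and Q = 301 of height £10.5: ½ · (301 + 280) · 10.5 = £3050.25.

Producer surplus falls by £3050.25.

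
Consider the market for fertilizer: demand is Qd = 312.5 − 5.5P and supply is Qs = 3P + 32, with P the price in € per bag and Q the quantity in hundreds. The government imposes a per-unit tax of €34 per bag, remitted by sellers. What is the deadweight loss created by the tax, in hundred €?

Deadweight loss = €1122 hundred.

Without the tax, 312.5 − 5.5P = 3P + 32 gives 8.5P = 280.5, so P* = €33 and Q* = 131.
With the tax collected from sellers, supply shifts: Qs = 3(P − 34) + 32.
Solving gives Q = 65 with consumers paying €45 and sellers receiving €11 (the €34 wedge).
Quantity falls by |ΔQ| = |131 − 65| = 66.
DWL = ½ · t · |ΔQ| = ½ · 34 · 66 = €1122.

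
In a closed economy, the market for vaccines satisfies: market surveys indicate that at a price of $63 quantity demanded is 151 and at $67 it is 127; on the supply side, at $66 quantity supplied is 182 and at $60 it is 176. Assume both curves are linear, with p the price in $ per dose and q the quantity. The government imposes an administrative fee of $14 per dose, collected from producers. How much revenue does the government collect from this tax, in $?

Demand slope: (127 − 151)/(67 − 63) = -6, so qd = 529 − 6p.
Supply slope: (176 − 182)/(60 − 66) = 1, so qs = p + 116.
Without the tax, 529 − 6p = p + 116 gives 7p = 413, so p* = $59 and q* = 175.
With the tax collected from producers, supply shifts: qs = (p − 14) + 116.
Solving gives q = 163 with buyers paying $61 and producers receiving $47 (the $14 wedge).
Revenue = t · Q = 14 · 163 = $2282.

Tax revenue = $2282.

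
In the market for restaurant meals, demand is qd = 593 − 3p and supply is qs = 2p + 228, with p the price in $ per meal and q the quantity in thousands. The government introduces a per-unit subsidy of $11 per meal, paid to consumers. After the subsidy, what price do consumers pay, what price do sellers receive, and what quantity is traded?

Before the subsidy: set 593 − 3p = 2p + 228 → p* = $73, q* = 374.
With a per-unit subsidy paid to consumers, each effectively pays p − 11, so demand becomes qd = 593 − 3(p − 11).
Solving gives q = 387.2 with consumers paying $68.6 and sellers receiving $79.6 (the $11 wedge).

Consumers pay $68.6; sellers receive $79.6; quantity = 387.2.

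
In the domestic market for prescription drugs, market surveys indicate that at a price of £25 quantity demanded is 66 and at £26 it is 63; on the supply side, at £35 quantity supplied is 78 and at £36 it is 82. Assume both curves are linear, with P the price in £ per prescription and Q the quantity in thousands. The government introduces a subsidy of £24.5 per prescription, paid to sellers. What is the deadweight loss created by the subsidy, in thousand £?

Demand slope: (63 − 66)/(26 − 25) = -3, so Qd = 141 − 3P.
Supply slope: (82 − 78)/(36 − 35) = 4, so Qs = 4P − 62.
Without the subsidy, 141 − 3P = 4P − 62 gives 7P = 203, so P* = £29 and Q* = 54.
With a per-unit subsidy paid to sellers, each receives P + 24.5 per unit sold, so supply becomes Qs = 4(P + 24.5) − 62.
New equilibrium: consumers pay £15, sellers receive £39.5, Q = 96. (Wedge: Pb − Ps = −24.5.)
Quantity rises by |ΔQ| = |54 − 96| = 42.
DWL = ½ · t · |ΔQ| = ½ · 24.5 · 42 = £514.5.

Deadweight loss = £514.5 thousand.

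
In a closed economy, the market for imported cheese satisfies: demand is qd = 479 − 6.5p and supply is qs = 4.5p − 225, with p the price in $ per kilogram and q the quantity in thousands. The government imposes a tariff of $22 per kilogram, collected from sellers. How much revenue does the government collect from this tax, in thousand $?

Before the tax: set 479 − 6.5p = 4.5p − 225 → p* = $64, q* = 63.
With the tax collected from sellers, supply shifts: qs = 4.5(p − 22) − 225.
Solving gives q = 4.5 with consumers paying $73 and sellers receiving $51 (the $22 wedge).
Revenue = t · Q = 22 · 4.5 = $99.

Tax revenue = $99 thousand.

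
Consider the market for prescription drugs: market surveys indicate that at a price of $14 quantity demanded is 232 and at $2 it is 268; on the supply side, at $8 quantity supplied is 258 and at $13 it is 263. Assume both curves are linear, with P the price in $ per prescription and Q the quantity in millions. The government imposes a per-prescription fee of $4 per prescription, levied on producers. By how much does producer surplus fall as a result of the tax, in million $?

Producer surplus falls by $763.5 million.

Demand slope: (268 − 232)/(2 − 14) = -3, so Qd = 274 − 3P.
Supply slope: (263 − 258)/(13 − 8) = 1, so Qs = P + 250.
Before the tax: set 274 − 3P = P + 250 → P* = $6, Q* = 256.
With the tax collected from producers, supply shifts: Qs = (P − 4) + 250.
New equilibrium: consumers pay $7, producers receive $3, Q = 253. (Wedge: Pb − Ps = 4.)
ΔPS is the trapezoid between Q = 253 and Q = 256 of height $3: ½ · (256 + 253) · 3 = $763.5.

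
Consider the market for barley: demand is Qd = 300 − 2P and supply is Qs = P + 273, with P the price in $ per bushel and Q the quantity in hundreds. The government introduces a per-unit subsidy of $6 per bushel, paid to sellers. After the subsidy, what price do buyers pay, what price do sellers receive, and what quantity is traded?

Buyers pay $7; sellers receive $13; quantity = 286.

Before the subsidy: set 300 − 2P = P + 273 → P* = $9, Q* = 282.
With a per-unit subsidy paid to sellers, each receives P + 6 per unit sold, so supply becomes Qs = (P + 6) + 273.
New equilibrium: buyers pay $7, sellers receive $13, Q = 286. (Wedge: Pb − Ps = −6.)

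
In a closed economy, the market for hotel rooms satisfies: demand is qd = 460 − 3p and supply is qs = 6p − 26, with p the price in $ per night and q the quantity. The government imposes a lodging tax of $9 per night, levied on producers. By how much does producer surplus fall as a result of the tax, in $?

Producer surplus falls by $867.

Before the tax: set 460 − 3p = 6p − 26 → p* = $54, q* = 298.
With the tax collected from producers, supply shifts: qs = 6(p − 9) − 26.
New equilibrium: buyers pay $60, producers receive $51, q = 280. (Wedge: pb − ps = 9.)
ΔPS is the trapezoid between Q = 280 and Q = 298 of height $3: ½ · (298 + 280) · 3 = $867.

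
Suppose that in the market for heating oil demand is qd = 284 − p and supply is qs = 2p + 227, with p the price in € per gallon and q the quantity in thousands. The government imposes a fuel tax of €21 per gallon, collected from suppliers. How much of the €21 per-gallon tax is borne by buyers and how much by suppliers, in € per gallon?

Before the tax: set 284 − p = 2p + 227 → p* = €19, q* = 265.
With the tax collected from suppliers, supply shifts: qs = 2(p − 21) + 227.
Solving gives q = 251 with buyers paying €33 and suppliers receiving €12 (the €21 wedge).
Burden on buyers: €14; on suppliers: €7. (They sum to €21.)
The less price-elastic side of the market bears the larger share of a per-unit tax.

Buyers bear €14 per gallon; suppliers bear €7 per gallon.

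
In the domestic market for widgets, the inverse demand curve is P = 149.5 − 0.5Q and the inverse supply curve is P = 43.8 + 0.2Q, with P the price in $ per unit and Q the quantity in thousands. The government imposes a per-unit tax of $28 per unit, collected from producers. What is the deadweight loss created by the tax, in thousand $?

Rewrite in direct form: Qd = 299 − 2P and Qs = 5P − 219.
Before the tax: set 299 − 2P = 5P − 219 → P* = $74, Q* = 151.
With the tax collected from producers, supply shifts: Qs = 5(P − 28) − 219.
New equilibrium: consumers pay $94, producers receive $66, Q = 111. (Wedge: Pb − Ps = 28.)
Quantity falls by |ΔQ| = |151 − 111| = 40.
DWL = ½ · t · |ΔQ| = ½ · 28 · 40 = $560.

Deadweight loss = $560 thousand.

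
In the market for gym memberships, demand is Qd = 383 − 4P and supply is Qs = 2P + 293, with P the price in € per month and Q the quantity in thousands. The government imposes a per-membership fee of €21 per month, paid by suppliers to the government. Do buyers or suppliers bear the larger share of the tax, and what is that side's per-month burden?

Without the tax, 383 − 4P = 2P + 293 gives 6P = 90, so P* = €15 and Q* = 323.
With the tax collected from suppliers, supply shifts: Qs = 2(P − 21) + 293.
New equilibrium: buyers pay €22, suppliers receive €1, Q = 295. (Wedge: Pb − Ps = 21.)
Per-month burden: buyers €7, suppliers €14.
Suppliers take the larger share because supply is less price-elastic here (demand slope 4 vs supply slope 2).
The less price-elastic side of the market bears the larger share of a per-unit tax.

Suppliers bear the larger share: €14 per month.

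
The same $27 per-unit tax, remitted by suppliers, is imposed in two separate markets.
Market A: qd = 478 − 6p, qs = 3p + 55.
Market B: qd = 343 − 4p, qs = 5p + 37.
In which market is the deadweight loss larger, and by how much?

Market A: pre-tax p* = $47, q* = 196; post-tax q = 142; deadweight loss = $729.
Market B: pre-tax p* = $34, q* = 207; post-tax q = 147; deadweight loss = $810.
Difference: $729 vs $810 → market B is larger by $81.

Market B, by $81.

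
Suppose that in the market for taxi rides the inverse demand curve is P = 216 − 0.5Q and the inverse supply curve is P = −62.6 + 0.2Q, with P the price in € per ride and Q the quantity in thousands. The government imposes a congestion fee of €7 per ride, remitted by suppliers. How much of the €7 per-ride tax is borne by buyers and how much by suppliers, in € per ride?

Buyers bear €5 per ride; suppliers bear €2 per ride.

Inverting to Q(P) form: Qd = 432 − 2P; Qs = 5P + 313.
Without the tax, 432 − 2P = 5P + 313 gives 7P = 119, so P* = €17 and Q* = 398.
With the tax collected from suppliers, supply shifts: Qs = 5(P − 7) + 313.
New equilibrium: buyers pay €22, suppliers receive €15, Q = 388. (Wedge: Pb − Ps = 7.)
Burden on buyers: €5; on suppliers: €2. (They sum to €7.)
The less price-elastic side of the market bears the larger share of a per-unit tax.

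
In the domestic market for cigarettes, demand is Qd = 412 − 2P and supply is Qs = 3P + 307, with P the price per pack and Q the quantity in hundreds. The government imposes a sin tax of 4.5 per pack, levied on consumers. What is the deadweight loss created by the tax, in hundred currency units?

Before the tax: set 412 − 2P = 3P + 307 → P* = 21, Q* = 370.
With the tax collected from consumers, demand (in seller-price terms) shifts: Qd = 412 − 2(P + 4.5).
New equilibrium: consumers pay 23.7, suppliers receive 19.2, Q = 364.6. (Wedge: Pb − Ps = 4.5.)
Quantity falls by |ΔQ| = |370 − 364.6| = 5.4.
DWL = ½ · t · |ΔQ| = ½ · 4.5 · 5.4 = 12.15.

Deadweight loss = 12.15 hundred.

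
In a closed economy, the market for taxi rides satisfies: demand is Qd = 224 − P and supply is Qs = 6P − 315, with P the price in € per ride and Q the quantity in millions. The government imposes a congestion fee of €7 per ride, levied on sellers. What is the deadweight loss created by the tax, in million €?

Before the tax: set 224 − P = 6P − 315 → P* = €77, Q* = 147.
With the tax collected from sellers, supply shifts: Qs = 6(P − 7) − 315.
Solving gives Q = 141 with consumers paying €83 and sellers receiving €76 (the €7 wedge).
Quantity falls by |ΔQ| = |147 − 141| = 6.
DWL = ½ · t · |ΔQ| = ½ · 7 · 6 = €21.

Deadweight loss = €21 million.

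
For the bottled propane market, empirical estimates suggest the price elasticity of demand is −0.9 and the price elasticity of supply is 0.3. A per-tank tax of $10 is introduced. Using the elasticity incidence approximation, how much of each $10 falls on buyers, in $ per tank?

Incidence ratio: buyers' share ≈ εs / (εs + |εd|) = 0.3 / (0.3 + 0.9) = 0.25.
So buyers bear ≈ 0.25 × $10 = $2.5; producers bear $7.5.

Buyers bear ≈ $2.5 per tank.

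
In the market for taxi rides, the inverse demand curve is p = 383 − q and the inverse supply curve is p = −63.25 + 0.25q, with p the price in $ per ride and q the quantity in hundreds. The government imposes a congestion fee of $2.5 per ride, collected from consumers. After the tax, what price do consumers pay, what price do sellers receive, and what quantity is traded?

Consumers pay $28; sellers receive $25.5; quantity = 355.

Rewrite in direct form: qd = 383 − p and qs = 4p + 253.
Before the tax: set 383 − p = 4p + 253 → p* = $26, q* = 357.
With the tax collected from consumers, demand (in seller-price terms) shifts: qd = 383 − (p + 2.5).
New equilibrium: consumers pay $28, sellers receive $25.5, q = 355. (Wedge: pb − ps = 2.5.)
The less price-elastic side of the market bears the larger share of a per-unit tax.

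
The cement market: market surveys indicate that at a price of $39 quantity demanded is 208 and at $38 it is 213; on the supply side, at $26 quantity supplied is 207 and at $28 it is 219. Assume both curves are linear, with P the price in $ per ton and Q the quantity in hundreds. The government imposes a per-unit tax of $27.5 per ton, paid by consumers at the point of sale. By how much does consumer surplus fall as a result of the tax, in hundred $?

Demand slope: (213 − 208)/(38 − 39) = -5, so Qd = 403 − 5P.
Supply slope: (219 − 207)/(28 − 26) = 6, so Qs = 6P + 51.
Before the tax: set 403 − 5P = 6P + 51 → P* = $32, Q* = 243.
With the tax collected from consumers, demand (in seller-price terms) shifts: Qd = 403 − 5(P + 27.5).
New equilibrium: consumers pay $47, suppliers receive $19.5, Q = 168. (Wedge: Pb − Ps = 27.5.)
ΔCS is the trapezoid between Q = 168 and Q = 243 of height $15: ½ · (243 + 168) · 15 = $3082.5.

Consumer surplus falls by $3082.5 hundred.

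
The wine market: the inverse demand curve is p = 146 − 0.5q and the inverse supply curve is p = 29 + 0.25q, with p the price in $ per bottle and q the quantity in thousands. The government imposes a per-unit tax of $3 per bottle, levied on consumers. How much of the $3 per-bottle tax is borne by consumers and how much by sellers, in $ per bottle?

Consumers bear $2 per bottle; sellers bear $1 per bottle.

Rewrite in direct form: qd = 292 − 2p and qs = 4p − 116.
Without the tax, 292 − 2p = 4p − 116 gives 6p = 408, so p* = $68 and q* = 156.
With the tax collected from consumers, demand (in seller-price terms) shifts: qd = 292 − 2(p + 3).
Solving gives q = 152 with consumers paying $70 and sellers receiving $67 (the $3 wedge).
Burden on consumers: $2; on sellers: $1. (They sum to $3.)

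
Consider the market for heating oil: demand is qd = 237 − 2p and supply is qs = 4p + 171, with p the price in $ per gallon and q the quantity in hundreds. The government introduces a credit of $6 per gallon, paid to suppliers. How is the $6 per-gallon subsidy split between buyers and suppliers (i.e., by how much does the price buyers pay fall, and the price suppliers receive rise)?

Buyers gain $4 per gallon; suppliers gain $2 per gallon.

Without the subsidy, 237 − 2p = 4p + 171 gives 6p = 66, so p* = $11 and q* = 215.
With a per-unit subsidy paid to suppliers, each receives p + 6 per unit sold, so supply becomes qs = 4(p + 6) + 171.
New equilibrium: buyers pay $7, suppliers receive $13, q = 223. (Wedge: pb − ps = −6.)
Gain to buyers: $4; to suppliers: $2. (They sum to $6.)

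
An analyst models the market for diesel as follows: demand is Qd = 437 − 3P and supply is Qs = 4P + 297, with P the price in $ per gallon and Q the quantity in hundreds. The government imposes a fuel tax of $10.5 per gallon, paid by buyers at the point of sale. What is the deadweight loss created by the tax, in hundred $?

Deadweight loss = $94.5 hundred.

Before the tax: set 437 − 3P = 4P + 297 → P* = $20, Q* = 377.
With the tax collected from buyers, demand (in seller-price terms) shifts: Qd = 437 − 3(P + 10.5).
New equilibrium: buyers pay $26, sellers receive $15.5, Q = 359. (Wedge: Pb − Ps = 10.5.)
Quantity falls by |ΔQ| = |377 − 359| = 18.
DWL = ½ · t · |ΔQ| = ½ · 10.5 · 18 = $94.5.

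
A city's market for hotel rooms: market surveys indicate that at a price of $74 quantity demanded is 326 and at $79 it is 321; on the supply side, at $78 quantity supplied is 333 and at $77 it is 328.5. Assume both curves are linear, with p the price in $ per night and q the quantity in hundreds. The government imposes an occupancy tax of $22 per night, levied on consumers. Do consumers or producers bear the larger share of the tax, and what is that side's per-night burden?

Consumers bear the larger share: $18 per night.

Demand slope: (321 − 326)/(79 − 74) = -1, so qd = 400 − p.
Supply slope: (328.5 − 333)/(77 − 78) = 4.5, so qs = 4.5p − 18.
Before the tax: set 400 − p = 4.5p − 18 → p* = $76, q* = 324.
With the tax collected from consumers, demand (in seller-price terms) shifts: qd = 400 − (p + 22).
Solving gives q = 306 with consumers paying $94 and producers receiving $72 (the $22 wedge).
Per-night burden: consumers $18, producers $4.
Consumers take the larger share because demand is less price-elastic here (demand slope 1 vs supply slope 4.5).
The less price-elastic side of the market bears the larger share of a per-unit tax.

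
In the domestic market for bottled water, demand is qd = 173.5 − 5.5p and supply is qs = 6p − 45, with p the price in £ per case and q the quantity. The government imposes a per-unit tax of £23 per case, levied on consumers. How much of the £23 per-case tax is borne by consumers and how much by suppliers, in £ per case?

Without the tax, 173.5 − 5.5p = 6p − 45 gives 11.5p = 218.5, so p* = £19 and q* = 69.
With the tax collected from consumers, demand (in seller-price terms) shifts: qd = 173.5 − 5.5(p + 23).
Solving gives q = 3 with consumers paying £31 and suppliers receiving £8 (the £23 wedge).
Burden on consumers: £12; on suppliers: £11. (They sum to £23.)
The less price-elastic side of the market bears the larger share of a per-unit tax.

Consumers bear £12 per case; suppliers bear £11 per case.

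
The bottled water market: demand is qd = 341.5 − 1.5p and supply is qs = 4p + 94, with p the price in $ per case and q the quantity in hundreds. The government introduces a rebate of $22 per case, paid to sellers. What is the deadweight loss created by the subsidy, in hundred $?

Before the subsidy: set 341.5 − 1.5p = 4p + 94 → p* = $45, q* = 274.
With a per-unit subsidy paid to sellers, each receives p + 22 per unit sold, so supply becomes qs = 4(p + 22) + 94.
Solving gives q = 298 with consumers paying $29 and sellers receiving $51 (the $22 wedge).
Quantity rises by |ΔQ| = |274 − 298| = 24.
DWL = ½ · t · |ΔQ| = ½ · 22 · 24 = $264.

Deadweight loss = $264 hundred.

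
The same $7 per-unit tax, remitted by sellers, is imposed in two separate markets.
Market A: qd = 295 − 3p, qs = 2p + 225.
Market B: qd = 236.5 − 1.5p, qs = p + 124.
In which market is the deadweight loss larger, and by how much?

Market A: pre-tax p* = $14, q* = 253; post-tax q = 244.6; deadweight loss = $29.4.
Market B: pre-tax p* = $45, q* = 169; post-tax q = 164.8; deadweight loss = $14.7.
Difference: $29.4 vs $14.7 → market A is larger by $14.7.

Market A, by $14.7.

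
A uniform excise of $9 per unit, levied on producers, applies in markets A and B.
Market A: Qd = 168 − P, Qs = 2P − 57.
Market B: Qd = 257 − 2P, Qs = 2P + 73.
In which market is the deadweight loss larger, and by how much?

Market B, by $13.5.

Market A: pre-tax P* = $75, Q* = 93; post-tax Q = 87; deadweight loss = $27.
Market B: pre-tax P* = $46, Q* = 165; post-tax Q = 156; deadweight loss = $40.5.
Difference: $27 vs $40.5 → market B is larger by $13.5.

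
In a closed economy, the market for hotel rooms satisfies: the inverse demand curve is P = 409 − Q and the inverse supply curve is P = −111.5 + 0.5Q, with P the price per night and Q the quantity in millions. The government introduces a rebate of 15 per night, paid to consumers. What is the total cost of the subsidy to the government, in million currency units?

Rewrite in direct form: Qd = 409 − P and Qs = 2P + 223.
Before the subsidy: set 409 − P = 2P + 223 → P* = 62, Q* = 347.
With a per-unit subsidy paid to consumers, each effectively pays P − 15, so demand becomes Qd = 409 − (P − 15).
New equilibrium: consumers pay 52, sellers receive 67, Q = 357. (Wedge: Pb − Ps = −15.)
Outlay = t · Q = 15 · 357 = 5355.

Government outlay = 5355 million.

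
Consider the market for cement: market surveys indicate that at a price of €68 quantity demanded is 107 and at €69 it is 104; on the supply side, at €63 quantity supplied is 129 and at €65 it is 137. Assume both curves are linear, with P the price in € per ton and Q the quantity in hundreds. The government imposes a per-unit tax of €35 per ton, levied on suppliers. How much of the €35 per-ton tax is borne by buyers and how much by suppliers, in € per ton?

Demand slope: (104 − 107)/(69 − 68) = -3, so Qd = 311 − 3P.
Supply slope: (137 − 129)/(65 − 63) = 4, so Qs = 4P − 123.
Without the tax, 311 − 3P = 4P − 123 gives 7P = 434, so P* = €62 and Q* = 125.
With the tax collected from suppliers, supply shifts: Qs = 4(P − 35) − 123.
New equilibrium: buyers pay €82, suppliers receive €47, Q = 65. (Wedge: Pb − Ps = 35.)
Burden on buyers: €20; on suppliers: €15. (They sum to €35.)

Buyers bear €20 per ton; suppliers bear €15 per ton.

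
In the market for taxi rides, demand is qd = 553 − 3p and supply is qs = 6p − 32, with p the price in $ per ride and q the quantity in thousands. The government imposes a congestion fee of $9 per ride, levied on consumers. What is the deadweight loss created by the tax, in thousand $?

Before the tax: set 553 − 3p = 6p − 32 → p* = $65, q* = 358.
With the tax collected from consumers, demand (in seller-price terms) shifts: qd = 553 − 3(p + 9).
Solving gives q = 340 with consumers paying $71 and sellers receiving $62 (the $9 wedge).
Quantity falls by |ΔQ| = |358 − 340| = 18.
DWL = ½ · t · |ΔQ| = ½ · 9 · 18 = $81.

Deadweight loss = $81 thousand.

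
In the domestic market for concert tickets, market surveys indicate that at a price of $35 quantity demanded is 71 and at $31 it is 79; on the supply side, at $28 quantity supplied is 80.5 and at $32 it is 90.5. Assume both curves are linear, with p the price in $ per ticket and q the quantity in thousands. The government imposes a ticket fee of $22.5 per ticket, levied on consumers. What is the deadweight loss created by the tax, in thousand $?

Deadweight loss = $281.25 thousand.

Demand slope: (79 − 71)/(31 − 35) = -2, so qd = 141 − 2p.
Supply slope: (90.5 − 80.5)/(32 − 28) = 2.5, so qs = 2.5p + 10.5.
Before the tax: set 141 − 2p = 2.5p + 10.5 → p* = $29, q* = 83.
With the tax collected from consumers, demand (in seller-price terms) shifts: qd = 141 − 2(p + 22.5).
Solving gives q = 58 with consumers paying $41.5 and producers receiving $19 (the $22.5 wedge).
Quantity falls by |ΔQ| = |83 − 58| = 25.
DWL = ½ · t · |ΔQ| = ½ · 22.5 · 25 = $281.25.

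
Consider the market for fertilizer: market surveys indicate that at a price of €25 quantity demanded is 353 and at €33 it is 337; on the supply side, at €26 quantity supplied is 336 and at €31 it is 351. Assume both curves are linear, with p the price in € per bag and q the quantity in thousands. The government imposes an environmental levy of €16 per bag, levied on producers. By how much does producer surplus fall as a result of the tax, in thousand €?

Producer surplus falls by €2146.56 thousand.

Demand slope: (337 − 353)/(33 − 25) = -2, so qd = 403 − 2p.
Supply slope: (351 − 336)/(31 − 26) = 3, so qs = 3p + 258.
Without the tax, 403 − 2p = 3p + 258 gives 5p = 145, so p* = €29 and q* = 345.
With the tax collected from producers, supply shifts: qs = 3(p − 16) + 258.
Solving gives q = 325.8 with buyers paying €38.6 and producers receiving €22.6 (the €16 wedge).
ΔPS is the trapezoid between Q = 325.8 and Q = 345 of height €6.4: ½ · (345 + 325.8) · 6.4 = €2146.56.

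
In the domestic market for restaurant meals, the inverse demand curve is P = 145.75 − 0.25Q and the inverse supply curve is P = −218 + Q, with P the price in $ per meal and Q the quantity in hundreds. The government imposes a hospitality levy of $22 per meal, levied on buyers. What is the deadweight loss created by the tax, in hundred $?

Deadweight loss = $193.6 hundred.

Rewrite in direct form: Qd = 583 − 4P and Qs = P + 218.
Without the tax, 583 − 4P = P + 218 gives 5P = 365, so P* = $73 and Q* = 291.
With the tax collected from buyers, demand (in seller-price terms) shifts: Qd = 583 − 4(P + 22).
Solving gives Q = 273.4 with buyers paying $77.4 and suppliers receiving $55.4 (the $22 wedge).
Quantity falls by |ΔQ| = |291 − 273.4| = 17.6.
DWL = ½ · t · |ΔQ| = ½ · 22 · 17.6 = $193.6.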